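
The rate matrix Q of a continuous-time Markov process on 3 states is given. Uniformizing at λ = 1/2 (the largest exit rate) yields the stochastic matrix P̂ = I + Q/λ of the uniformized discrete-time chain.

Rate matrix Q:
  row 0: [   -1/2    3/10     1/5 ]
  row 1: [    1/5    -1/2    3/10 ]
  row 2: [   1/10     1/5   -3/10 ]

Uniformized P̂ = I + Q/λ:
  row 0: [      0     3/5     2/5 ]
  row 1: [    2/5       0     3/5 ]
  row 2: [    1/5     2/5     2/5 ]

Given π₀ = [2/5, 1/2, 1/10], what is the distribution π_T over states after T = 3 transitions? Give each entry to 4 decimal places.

t=0: π = [0.4000, 0.5000, 0.1000]
t=1: π = [0.2200, 0.2800, 0.5000]
t=2: π = [0.2120, 0.3320, 0.4560]
t=3: π = [0.2240, 0.3096, 0.4664]

π = [0.2240, 0.3096, 0.4664]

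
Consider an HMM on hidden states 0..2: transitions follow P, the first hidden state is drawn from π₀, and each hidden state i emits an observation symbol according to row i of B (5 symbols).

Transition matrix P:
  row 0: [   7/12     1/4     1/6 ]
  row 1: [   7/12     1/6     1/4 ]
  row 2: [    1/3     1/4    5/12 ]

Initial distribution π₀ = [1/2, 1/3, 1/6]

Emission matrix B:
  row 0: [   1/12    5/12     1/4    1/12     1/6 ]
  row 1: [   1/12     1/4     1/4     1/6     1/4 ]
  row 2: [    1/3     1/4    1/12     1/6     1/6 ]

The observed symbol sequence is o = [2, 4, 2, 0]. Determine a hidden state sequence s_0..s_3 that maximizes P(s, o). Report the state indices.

t=0: δ = [1.250e-01, 8.333e-02, 1.389e-02]  (obs o_0=2)
t=1: δ = [1.215e-02, 7.812e-03, 3.472e-03]  ψ = [0, 0, 0]  (obs o_1=4)
t=2: δ = [1.772e-03, 7.595e-04, 1.688e-04]  ψ = [0, 0, 0]  (obs o_2=2)
t=3: δ = [8.615e-05, 3.692e-05, 9.846e-05]  ψ = [0, 0, 0]  (obs o_3=0)
backtrack: best end state = 2; path = [0, 0, 0, 2]

path = [0, 0, 0, 2]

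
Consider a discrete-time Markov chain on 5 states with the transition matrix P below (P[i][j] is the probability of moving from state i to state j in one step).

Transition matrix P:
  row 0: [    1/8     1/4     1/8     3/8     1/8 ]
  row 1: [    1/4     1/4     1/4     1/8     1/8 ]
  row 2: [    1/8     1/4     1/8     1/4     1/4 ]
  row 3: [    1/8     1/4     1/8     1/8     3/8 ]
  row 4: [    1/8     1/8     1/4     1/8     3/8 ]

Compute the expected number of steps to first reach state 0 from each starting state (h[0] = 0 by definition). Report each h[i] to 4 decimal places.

First-step conditioning: h[0] = 0; for i ≠ 0, h[i] = 1 + Σ_k P[i][k]·h[k].
  h[1] = 1 + 1/4·h[1] + 1/4·h[2] + 1/8·h[3] + 1/8·h[4]
  h[2] = 1 + 1/4·h[1] + 1/8·h[2] + 1/4·h[3] + 1/4·h[4]
  h[3] = 1 + 1/4·h[1] + 1/8·h[2] + 1/8·h[3] + 3/8·h[4]
  h[4] = 1 + 1/8·h[1] + 1/4·h[2] + 1/8·h[3] + 3/8·h[4]
Solving the 4×4 linear system over states ≠ 0 gives exactly h = [0, 1752/305, 2008/305, 2012/305, 2044/305] (h[0] = 0 is the target).

h = [0.0000, 5.7443, 6.5836, 6.5967, 6.7016]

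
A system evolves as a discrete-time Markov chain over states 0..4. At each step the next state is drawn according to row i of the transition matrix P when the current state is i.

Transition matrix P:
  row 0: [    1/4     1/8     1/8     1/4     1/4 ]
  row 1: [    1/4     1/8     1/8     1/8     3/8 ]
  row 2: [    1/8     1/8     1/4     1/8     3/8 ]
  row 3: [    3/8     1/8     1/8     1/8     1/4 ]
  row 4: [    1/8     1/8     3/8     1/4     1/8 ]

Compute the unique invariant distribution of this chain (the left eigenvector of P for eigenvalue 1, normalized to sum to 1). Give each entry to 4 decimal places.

π = [0.2133, 0.1250, 0.2172, 0.1842, 0.2602]

Balance equations π_j = Σ_i π_i·P[i][j]:
  π_0 = 1/4·π_0 + 1/4·π_1 + 1/8·π_2 + 3/8·π_3 + 1/8·π_4
  π_1 = 1/8·π_0 + 1/8·π_1 + 1/8·π_2 + 1/8·π_3 + 1/8·π_4
  π_2 = 1/8·π_0 + 1/8·π_1 + 1/4·π_2 + 1/8·π_3 + 3/8·π_4
  π_3 = 1/4·π_0 + 1/8·π_1 + 1/8·π_2 + 1/8·π_3 + 1/4·π_4
  normalize: π_0 + π_1 + π_2 + π_3 + π_4 = 1
Solving the linear system gives exactly π = [937/4392, 1/8, 53/244, 809/4392, 127/488].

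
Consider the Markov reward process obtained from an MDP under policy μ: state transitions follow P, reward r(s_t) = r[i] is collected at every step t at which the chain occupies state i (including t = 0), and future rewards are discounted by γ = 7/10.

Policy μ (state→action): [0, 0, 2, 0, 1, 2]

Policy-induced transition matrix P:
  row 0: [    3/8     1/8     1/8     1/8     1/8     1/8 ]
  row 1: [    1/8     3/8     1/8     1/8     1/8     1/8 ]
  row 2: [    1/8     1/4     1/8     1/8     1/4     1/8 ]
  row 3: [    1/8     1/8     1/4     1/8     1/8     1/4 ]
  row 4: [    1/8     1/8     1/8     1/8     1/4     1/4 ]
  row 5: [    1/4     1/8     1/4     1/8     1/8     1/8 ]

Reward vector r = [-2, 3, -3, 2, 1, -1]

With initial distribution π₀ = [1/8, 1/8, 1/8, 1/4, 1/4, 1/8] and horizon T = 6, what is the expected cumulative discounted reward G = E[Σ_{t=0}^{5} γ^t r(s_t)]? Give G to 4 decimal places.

t=0: π = [0.1250, 0.1250, 0.1250, 0.2500, 0.2500, 0.1250], E[r] = 0.3750, γ^t·E[r] = 0.375000, running G = 0.375000
t=1: π = [0.1719, 0.1719, 0.1719, 0.1250, 0.1719, 0.1875], E[r] = -0.1094, γ^t·E[r] = -0.076563, running G = 0.298438
t=2: π = [0.1914, 0.1895, 0.1641, 0.1250, 0.1680, 0.1621], E[r] = -0.0508, γ^t·E[r] = -0.024883, running G = 0.273555
t=3: π = [0.1931, 0.1929, 0.1609, 0.1250, 0.1665, 0.1616], E[r] = -0.0354, γ^t·E[r] = -0.012142, running G = 0.261412
t=4: π = [0.1935, 0.1933, 0.1608, 0.1250, 0.1659, 0.1614], E[r] = -0.0350, γ^t·E[r] = -0.008397, running G = 0.253015
t=5: π = [0.1936, 0.1934, 0.1608, 0.1250, 0.1658, 0.1614], E[r] = -0.0347, γ^t·E[r] = -0.005837, running G = 0.247178

G = 0.2472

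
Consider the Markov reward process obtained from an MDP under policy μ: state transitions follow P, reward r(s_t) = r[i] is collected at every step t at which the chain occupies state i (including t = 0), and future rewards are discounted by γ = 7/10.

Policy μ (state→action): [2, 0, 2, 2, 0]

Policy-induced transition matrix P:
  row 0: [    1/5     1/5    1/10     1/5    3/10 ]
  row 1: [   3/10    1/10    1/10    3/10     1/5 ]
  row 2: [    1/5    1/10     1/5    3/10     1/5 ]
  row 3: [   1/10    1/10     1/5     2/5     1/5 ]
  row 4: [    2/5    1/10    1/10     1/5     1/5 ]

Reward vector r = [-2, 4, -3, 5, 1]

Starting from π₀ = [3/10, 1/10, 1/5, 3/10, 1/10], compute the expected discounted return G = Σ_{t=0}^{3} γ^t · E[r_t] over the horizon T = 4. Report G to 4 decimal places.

t=0: π = [0.3000, 0.1000, 0.2000, 0.3000, 0.1000], E[r] = 0.8000, γ^t·E[r] = 0.800000, running G = 0.800000
t=1: π = [0.2000, 0.1300, 0.1500, 0.2900, 0.2300], E[r] = 1.3500, γ^t·E[r] = 0.945000, running G = 1.745000
t=2: π = [0.2300, 0.1200, 0.1440, 0.2860, 0.2200], E[r] = 1.2380, γ^t·E[r] = 0.606620, running G = 2.351620
t=3: π = [0.2274, 0.1230, 0.1430, 0.2836, 0.2230], E[r] = 1.2492, γ^t·E[r] = 0.428476, running G = 2.780096

G = 2.7801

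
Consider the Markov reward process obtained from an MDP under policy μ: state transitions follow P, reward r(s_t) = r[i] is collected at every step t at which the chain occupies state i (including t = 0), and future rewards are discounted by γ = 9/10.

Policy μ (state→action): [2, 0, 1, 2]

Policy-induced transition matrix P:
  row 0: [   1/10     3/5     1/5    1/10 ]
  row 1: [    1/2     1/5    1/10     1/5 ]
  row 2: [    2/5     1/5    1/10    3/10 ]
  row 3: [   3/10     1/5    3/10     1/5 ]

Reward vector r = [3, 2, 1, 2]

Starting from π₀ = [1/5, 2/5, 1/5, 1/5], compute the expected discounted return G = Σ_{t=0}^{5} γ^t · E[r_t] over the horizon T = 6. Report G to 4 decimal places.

t=0: π = [0.2000, 0.4000, 0.2000, 0.2000], E[r] = 2.0000, γ^t·E[r] = 2.000000, running G = 2.000000
t=1: π = [0.3600, 0.2800, 0.1600, 0.2000], E[r] = 2.2000, γ^t·E[r] = 1.980000, running G = 3.980000
t=2: π = [0.3000, 0.3440, 0.1760, 0.1800], E[r] = 2.1240, γ^t·E[r] = 1.720440, running G = 5.700440
t=3: π = [0.3264, 0.3200, 0.1660, 0.1876], E[r] = 2.1604, γ^t·E[r] = 1.574932, running G = 7.275372
t=4: π = [0.3153, 0.3306, 0.1702, 0.1840], E[r] = 2.1452, γ^t·E[r] = 1.407439, running G = 8.682811
t=5: π = [0.3201, 0.3261, 0.1683, 0.1855], E[r] = 2.1517, γ^t·E[r] = 1.270581, running G = 9.953392

G = 9.9534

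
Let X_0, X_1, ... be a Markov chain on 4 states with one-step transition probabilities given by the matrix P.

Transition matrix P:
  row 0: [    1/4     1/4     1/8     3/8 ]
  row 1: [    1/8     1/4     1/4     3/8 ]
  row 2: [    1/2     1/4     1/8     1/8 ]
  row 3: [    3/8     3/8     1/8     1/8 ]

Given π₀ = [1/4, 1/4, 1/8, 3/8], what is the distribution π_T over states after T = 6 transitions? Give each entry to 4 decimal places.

t=0: π = [0.2500, 0.2500, 0.1250, 0.3750]
t=1: π = [0.2969, 0.2969, 0.1563, 0.2500]
t=2: π = [0.2832, 0.2813, 0.1621, 0.2734]
t=3: π = [0.2896, 0.2842, 0.1602, 0.2661]
t=4: π = [0.2878, 0.2833, 0.1605, 0.2684]
t=5: π = [0.2883, 0.2836, 0.1604, 0.2678]
t=6: π = [0.2881, 0.2835, 0.1604, 0.2680]

π = [0.2881, 0.2835, 0.1604, 0.2680]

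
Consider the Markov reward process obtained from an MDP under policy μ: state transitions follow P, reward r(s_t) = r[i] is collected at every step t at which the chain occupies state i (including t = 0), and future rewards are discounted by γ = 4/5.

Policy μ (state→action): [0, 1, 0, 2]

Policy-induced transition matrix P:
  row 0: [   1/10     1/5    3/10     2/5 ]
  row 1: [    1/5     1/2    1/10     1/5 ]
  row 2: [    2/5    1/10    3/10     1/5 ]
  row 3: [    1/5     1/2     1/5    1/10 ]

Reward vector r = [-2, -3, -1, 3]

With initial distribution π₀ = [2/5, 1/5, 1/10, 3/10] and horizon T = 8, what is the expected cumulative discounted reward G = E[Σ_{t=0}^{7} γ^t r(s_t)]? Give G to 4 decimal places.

G = -3.7601

t=0: π = [0.4000, 0.2000, 0.1000, 0.3000], E[r] = -0.6000, γ^t·E[r] = -0.600000, running G = -0.600000
t=1: π = [0.1800, 0.3400, 0.2300, 0.2500], E[r] = -0.8600, γ^t·E[r] = -0.688000, running G = -1.288000
t=2: π = [0.2280, 0.3540, 0.2070, 0.2110], E[r] = -1.0920, γ^t·E[r] = -0.698880, running G = -1.986880
t=3: π = [0.2186, 0.3488, 0.2081, 0.2245], E[r] = -1.0182, γ^t·E[r] = -0.521318, running G = -2.508198
t=4: π = [0.2198, 0.3512, 0.2078, 0.2213], E[r] = -1.0370, γ^t·E[r] = -0.424772, running G = -2.932970
t=5: π = [0.2196, 0.3510, 0.2076, 0.2218], E[r] = -1.0342, γ^t·E[r] = -0.338885, running G = -3.271855
t=6: π = [0.2196, 0.3511, 0.2076, 0.2217], E[r] = -1.0348, γ^t·E[r] = -0.271260, running G = -3.543115
t=7: π = [0.2196, 0.3511, 0.2076, 0.2217], E[r] = -1.0348, γ^t·E[r] = -0.217006, running G = -3.760120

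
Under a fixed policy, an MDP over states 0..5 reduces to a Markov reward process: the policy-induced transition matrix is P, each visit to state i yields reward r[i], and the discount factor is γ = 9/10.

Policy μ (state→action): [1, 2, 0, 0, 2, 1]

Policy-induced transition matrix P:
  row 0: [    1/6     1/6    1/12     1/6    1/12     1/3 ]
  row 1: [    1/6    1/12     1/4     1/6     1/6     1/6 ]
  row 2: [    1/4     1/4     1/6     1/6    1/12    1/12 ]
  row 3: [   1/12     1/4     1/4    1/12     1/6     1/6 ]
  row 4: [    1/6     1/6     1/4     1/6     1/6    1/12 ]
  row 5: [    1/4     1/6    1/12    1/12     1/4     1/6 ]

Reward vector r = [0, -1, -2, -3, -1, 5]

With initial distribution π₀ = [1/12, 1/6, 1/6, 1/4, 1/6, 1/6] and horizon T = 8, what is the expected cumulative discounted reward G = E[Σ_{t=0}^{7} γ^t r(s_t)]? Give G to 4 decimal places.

t=0: π = [0.0833, 0.1667, 0.1667, 0.2500, 0.1667, 0.1667], E[r] = -0.5833, γ^t·E[r] = -0.583333, running G = -0.583333
t=1: π = [0.1736, 0.1875, 0.1944, 0.1319, 0.1597, 0.1528], E[r] = -0.3681, γ^t·E[r] = -0.331250, running G = -0.914583
t=2: π = [0.1846, 0.1782, 0.1794, 0.1429, 0.1487, 0.1661], E[r] = -0.2841, γ^t·E[r] = -0.230156, running G = -1.144740
t=3: π = [0.1835, 0.1787, 0.1766, 0.1409, 0.1502, 0.1701], E[r] = -0.2543, γ^t·E[r] = -0.185414, running G = -1.330154
t=4: π = [0.1838, 0.1782, 0.1763, 0.1407, 0.1508, 0.1700], E[r] = -0.2539, γ^t·E[r] = -0.166564, running G = -1.496718
t=5: π = [0.1838, 0.1782, 0.1763, 0.1408, 0.1508, 0.1700], E[r] = -0.2538, γ^t·E[r] = -0.149889, running G = -1.646607
t=6: π = [0.1838, 0.1782, 0.1763, 0.1408, 0.1508, 0.1700], E[r] = -0.2538, γ^t·E[r] = -0.134901, running G = -1.781508
t=7: π = [0.1838, 0.1782, 0.1763, 0.1408, 0.1508, 0.1700], E[r] = -0.2538, γ^t·E[r] = -0.121413, running G = -1.902920

G = -1.9029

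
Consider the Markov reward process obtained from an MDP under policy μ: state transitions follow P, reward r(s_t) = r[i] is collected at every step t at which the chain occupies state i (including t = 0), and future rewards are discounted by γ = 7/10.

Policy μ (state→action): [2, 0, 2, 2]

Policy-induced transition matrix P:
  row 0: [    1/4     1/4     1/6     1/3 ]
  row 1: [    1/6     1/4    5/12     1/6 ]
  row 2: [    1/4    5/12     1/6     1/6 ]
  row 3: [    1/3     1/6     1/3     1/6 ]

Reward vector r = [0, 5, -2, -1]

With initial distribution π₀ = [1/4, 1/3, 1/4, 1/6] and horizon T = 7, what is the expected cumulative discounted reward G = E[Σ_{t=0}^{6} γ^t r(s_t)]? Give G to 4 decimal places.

t=0: π = [0.2500, 0.3333, 0.2500, 0.1667], E[r] = 1.0000, γ^t·E[r] = 1.000000, running G = 1.000000
t=1: π = [0.2361, 0.2778, 0.2778, 0.2083], E[r] = 0.6250, γ^t·E[r] = 0.437500, running G = 1.437500
t=2: π = [0.2442, 0.2789, 0.2708, 0.2060], E[r] = 0.6470, γ^t·E[r] = 0.317025, running G = 1.754525
t=3: π = [0.2439, 0.2780, 0.2707, 0.2074], E[r] = 0.6410, γ^t·E[r] = 0.219867, running G = 1.974392
t=4: π = [0.2441, 0.2778, 0.2707, 0.2073], E[r] = 0.6404, γ^t·E[r] = 0.153772, running G = 2.128164
t=5: π = [0.2441, 0.2778, 0.2707, 0.2074], E[r] = 0.6405, γ^t·E[r] = 0.107649, running G = 2.235813
t=6: π = [0.2441, 0.2778, 0.2707, 0.2074], E[r] = 0.6404, γ^t·E[r] = 0.075348, running G = 2.311161

G = 2.3112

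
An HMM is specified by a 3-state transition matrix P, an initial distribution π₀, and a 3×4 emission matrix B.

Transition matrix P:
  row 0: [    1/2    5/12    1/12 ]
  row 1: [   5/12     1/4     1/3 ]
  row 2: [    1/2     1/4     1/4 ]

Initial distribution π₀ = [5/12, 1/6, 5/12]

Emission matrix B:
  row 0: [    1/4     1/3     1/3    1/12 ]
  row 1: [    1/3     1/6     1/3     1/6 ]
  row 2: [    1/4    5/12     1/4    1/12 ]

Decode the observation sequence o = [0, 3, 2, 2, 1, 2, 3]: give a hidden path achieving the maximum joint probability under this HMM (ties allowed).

path = [0, 1, 0, 0, 0, 0, 1]

t=0: δ = [1.042e-01, 5.556e-02, 1.042e-01]  (obs o_0=0)
t=1: δ = [4.340e-03, 7.234e-03, 2.170e-03]  ψ = [0, 0, 2]  (obs o_1=3)
t=2: δ = [1.005e-03, 6.028e-04, 6.028e-04]  ψ = [1, 0, 1]  (obs o_2=2)
t=3: δ = [1.674e-04, 1.395e-04, 5.023e-05]  ψ = [0, 0, 1]  (obs o_3=2)
t=4: δ = [2.791e-05, 1.163e-05, 1.938e-05]  ψ = [0, 0, 1]  (obs o_4=1)
t=5: δ = [4.651e-06, 3.876e-06, 1.211e-06]  ψ = [0, 0, 2]  (obs o_5=2)
t=6: δ = [1.938e-07, 3.230e-07, 1.077e-07]  ψ = [0, 0, 1]  (obs o_6=3)
backtrack: best end state = 1; path = [0, 1, 0, 0, 0, 0, 1]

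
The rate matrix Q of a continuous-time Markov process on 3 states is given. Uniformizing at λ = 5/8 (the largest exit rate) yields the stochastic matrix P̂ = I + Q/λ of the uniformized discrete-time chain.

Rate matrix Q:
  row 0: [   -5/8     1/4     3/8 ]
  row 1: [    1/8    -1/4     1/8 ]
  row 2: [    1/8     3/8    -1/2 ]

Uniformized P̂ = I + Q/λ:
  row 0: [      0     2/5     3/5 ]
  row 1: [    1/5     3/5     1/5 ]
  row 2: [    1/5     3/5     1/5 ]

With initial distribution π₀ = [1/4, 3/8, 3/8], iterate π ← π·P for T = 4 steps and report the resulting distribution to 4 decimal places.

π = [0.1668, 0.5668, 0.2664]

t=0: π = [0.2500, 0.3750, 0.3750]
t=1: π = [0.1500, 0.5500, 0.3000]
t=2: π = [0.1700, 0.5700, 0.2600]
t=3: π = [0.1660, 0.5660, 0.2680]
t=4: π = [0.1668, 0.5668, 0.2664]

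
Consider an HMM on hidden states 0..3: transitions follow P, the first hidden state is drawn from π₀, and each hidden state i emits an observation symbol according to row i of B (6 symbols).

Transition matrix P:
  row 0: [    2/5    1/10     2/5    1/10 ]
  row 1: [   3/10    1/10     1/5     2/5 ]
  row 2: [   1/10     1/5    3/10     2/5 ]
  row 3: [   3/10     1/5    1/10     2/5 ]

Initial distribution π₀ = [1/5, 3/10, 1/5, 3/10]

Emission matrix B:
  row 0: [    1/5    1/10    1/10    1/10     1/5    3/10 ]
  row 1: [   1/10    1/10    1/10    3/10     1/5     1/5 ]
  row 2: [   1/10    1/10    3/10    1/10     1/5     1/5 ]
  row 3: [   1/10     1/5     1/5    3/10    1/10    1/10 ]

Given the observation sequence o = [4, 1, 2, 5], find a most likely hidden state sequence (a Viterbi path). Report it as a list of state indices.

t=0: δ = [4.000e-02, 6.000e-02, 4.000e-02, 3.000e-02]  (obs o_0=4)
t=1: δ = [1.800e-03, 8.000e-04, 1.600e-03, 4.800e-03]  ψ = [1, 2, 0, 1]  (obs o_1=1)
t=2: δ = [1.440e-04, 9.600e-05, 2.160e-04, 3.840e-04]  ψ = [3, 3, 0, 3]  (obs o_2=2)
t=3: δ = [3.456e-05, 1.536e-05, 1.296e-05, 1.536e-05]  ψ = [3, 3, 2, 3]  (obs o_3=5)
backtrack: best end state = 0; path = [1, 3, 3, 0]

path = [1, 3, 3, 0]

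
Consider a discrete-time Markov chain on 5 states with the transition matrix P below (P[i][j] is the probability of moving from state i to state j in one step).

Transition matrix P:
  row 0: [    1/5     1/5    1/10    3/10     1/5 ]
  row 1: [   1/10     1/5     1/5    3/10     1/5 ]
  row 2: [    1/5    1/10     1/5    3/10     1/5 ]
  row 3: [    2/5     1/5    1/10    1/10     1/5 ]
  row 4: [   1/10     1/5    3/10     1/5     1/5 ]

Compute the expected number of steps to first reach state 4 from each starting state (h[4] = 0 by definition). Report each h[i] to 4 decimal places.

h = [5.0000, 5.0000, 5.0000, 5.0000, 0.0000]

First-step conditioning: h[4] = 0; for i ≠ 4, h[i] = 1 + Σ_k P[i][k]·h[k].
  h[0] = 1 + 1/5·h[0] + 1/5·h[1] + 1/10·h[2] + 3/10·h[3]
  h[1] = 1 + 1/10·h[0] + 1/5·h[1] + 1/5·h[2] + 3/10·h[3]
  h[2] = 1 + 1/5·h[0] + 1/10·h[1] + 1/5·h[2] + 3/10·h[3]
  h[3] = 1 + 2/5·h[0] + 1/5·h[1] + 1/10·h[2] + 1/10·h[3]
Solving the 4×4 linear system over states ≠ 4 gives exactly h = [5, 5, 5, 5, 0] (h[4] = 0 is the target).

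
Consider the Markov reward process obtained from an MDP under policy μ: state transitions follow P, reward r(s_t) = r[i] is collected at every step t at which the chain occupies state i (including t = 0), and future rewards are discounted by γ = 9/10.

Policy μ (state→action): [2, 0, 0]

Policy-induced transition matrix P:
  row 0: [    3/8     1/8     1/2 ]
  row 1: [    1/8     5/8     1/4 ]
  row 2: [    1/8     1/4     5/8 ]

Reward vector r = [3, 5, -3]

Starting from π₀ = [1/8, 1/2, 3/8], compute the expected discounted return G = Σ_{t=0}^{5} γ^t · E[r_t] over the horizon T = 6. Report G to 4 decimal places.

G = 5.7307

t=0: π = [0.1250, 0.5000, 0.3750], E[r] = 1.7500, γ^t·E[r] = 1.750000, running G = 1.750000
t=1: π = [0.1563, 0.4219, 0.4219], E[r] = 1.3125, γ^t·E[r] = 1.181250, running G = 2.931250
t=2: π = [0.1641, 0.3887, 0.4473], E[r] = 1.0938, γ^t·E[r] = 0.885938, running G = 3.817188
t=3: π = [0.1660, 0.3752, 0.4587], E[r] = 0.9980, γ^t·E[r] = 0.727576, running G = 4.544764
t=4: π = [0.1665, 0.3700, 0.4635], E[r] = 0.9587, γ^t·E[r] = 0.629029, running G = 5.173793
t=5: π = [0.1666, 0.3679, 0.4655], E[r] = 0.9431, γ^t·E[r] = 0.556918, running G = 5.730711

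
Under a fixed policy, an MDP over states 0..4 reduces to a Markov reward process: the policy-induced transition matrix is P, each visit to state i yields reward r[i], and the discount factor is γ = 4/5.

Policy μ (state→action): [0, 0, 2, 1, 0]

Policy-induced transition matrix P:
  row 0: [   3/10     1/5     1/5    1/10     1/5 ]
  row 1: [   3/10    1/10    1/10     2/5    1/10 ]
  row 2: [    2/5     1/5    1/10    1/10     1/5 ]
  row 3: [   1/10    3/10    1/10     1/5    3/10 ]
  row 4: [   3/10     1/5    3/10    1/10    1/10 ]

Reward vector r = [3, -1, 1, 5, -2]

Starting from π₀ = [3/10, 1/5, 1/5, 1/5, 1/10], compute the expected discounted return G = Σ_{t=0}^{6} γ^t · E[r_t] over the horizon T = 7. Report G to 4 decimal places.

G = 5.6209

t=0: π = [0.3000, 0.2000, 0.2000, 0.2000, 0.1000], E[r] = 1.7000, γ^t·E[r] = 1.700000, running G = 1.700000
t=1: π = [0.2800, 0.2000, 0.1500, 0.1800, 0.1900], E[r] = 1.3100, γ^t·E[r] = 1.048000, running G = 2.748000
t=2: π = [0.2790, 0.1980, 0.1660, 0.1780, 0.1790], E[r] = 1.3370, γ^t·E[r] = 0.855680, running G = 3.603680
t=3: π = [0.2810, 0.1980, 0.1637, 0.1772, 0.1801], E[r] = 1.3345, γ^t·E[r] = 0.683264, running G = 4.286944
t=4: π = [0.2809, 0.1979, 0.1641, 0.1771, 0.1799], E[r] = 1.3348, γ^t·E[r] = 0.546722, running G = 4.833666
t=5: π = [0.2810, 0.1979, 0.1641, 0.1771, 0.1799], E[r] = 1.3347, γ^t·E[r] = 0.437355, running G = 5.271021
t=6: π = [0.2810, 0.1979, 0.1641, 0.1771, 0.1799], E[r] = 1.3347, γ^t·E[r] = 0.349887, running G = 5.620908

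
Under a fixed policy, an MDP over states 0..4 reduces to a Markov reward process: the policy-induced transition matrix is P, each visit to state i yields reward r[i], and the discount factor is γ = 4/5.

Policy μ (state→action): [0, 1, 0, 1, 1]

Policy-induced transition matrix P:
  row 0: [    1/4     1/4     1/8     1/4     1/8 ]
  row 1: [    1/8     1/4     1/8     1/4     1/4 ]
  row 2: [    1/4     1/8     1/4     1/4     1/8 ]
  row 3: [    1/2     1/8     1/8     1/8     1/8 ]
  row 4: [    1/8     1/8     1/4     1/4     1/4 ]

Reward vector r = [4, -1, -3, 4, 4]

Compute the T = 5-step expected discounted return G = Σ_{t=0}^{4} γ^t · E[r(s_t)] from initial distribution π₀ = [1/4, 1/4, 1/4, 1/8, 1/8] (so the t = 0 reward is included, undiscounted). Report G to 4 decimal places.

G = 5.5042

t=0: π = [0.2500, 0.2500, 0.2500, 0.1250, 0.1250], E[r] = 1.0000, γ^t·E[r] = 1.000000, running G = 1.000000
t=1: π = [0.2344, 0.1875, 0.1719, 0.2344, 0.1719], E[r] = 1.8594, γ^t·E[r] = 1.487500, running G = 2.487500
t=2: π = [0.2637, 0.1777, 0.1680, 0.2207, 0.1699], E[r] = 1.9355, γ^t·E[r] = 1.238750, running G = 3.726250
t=3: π = [0.2617, 0.1802, 0.1672, 0.2224, 0.1685], E[r] = 1.9285, γ^t·E[r] = 0.987375, running G = 4.713625
t=4: π = [0.2620, 0.1802, 0.1670, 0.2222, 0.1686], E[r] = 1.9301, γ^t·E[r] = 0.790563, running G = 5.504188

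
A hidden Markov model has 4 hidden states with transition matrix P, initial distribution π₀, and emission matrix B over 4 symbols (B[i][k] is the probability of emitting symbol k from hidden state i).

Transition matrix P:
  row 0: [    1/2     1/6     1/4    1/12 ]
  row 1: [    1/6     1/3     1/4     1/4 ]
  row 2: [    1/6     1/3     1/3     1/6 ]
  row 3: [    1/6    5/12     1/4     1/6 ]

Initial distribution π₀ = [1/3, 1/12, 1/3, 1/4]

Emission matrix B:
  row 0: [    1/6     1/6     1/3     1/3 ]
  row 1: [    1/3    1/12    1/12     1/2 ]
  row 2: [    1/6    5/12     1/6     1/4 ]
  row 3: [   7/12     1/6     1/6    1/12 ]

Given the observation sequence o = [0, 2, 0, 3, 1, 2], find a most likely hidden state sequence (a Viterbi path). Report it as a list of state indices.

path = [0, 0, 0, 0, 0, 0]

t=0: δ = [5.556e-02, 2.778e-02, 5.556e-02, 1.458e-01]  (obs o_0=0)
t=1: δ = [9.259e-03, 5.064e-03, 6.076e-03, 4.051e-03]  ψ = [0, 3, 3, 3]  (obs o_1=2)
t=2: δ = [7.716e-04, 6.752e-04, 3.858e-04, 7.385e-04]  ψ = [0, 2, 0, 1]  (obs o_2=0)
t=3: δ = [1.286e-04, 1.538e-04, 4.823e-05, 1.407e-05]  ψ = [0, 3, 0, 1]  (obs o_3=3)
t=4: δ = [1.072e-05, 4.273e-06, 1.603e-05, 6.410e-06]  ψ = [0, 1, 1, 1]  (obs o_4=1)
t=5: δ = [1.786e-06, 4.451e-07, 8.903e-07, 4.451e-07]  ψ = [0, 2, 2, 2]  (obs o_5=2)
backtrack: best end state = 0; path = [0, 0, 0, 0, 0, 0]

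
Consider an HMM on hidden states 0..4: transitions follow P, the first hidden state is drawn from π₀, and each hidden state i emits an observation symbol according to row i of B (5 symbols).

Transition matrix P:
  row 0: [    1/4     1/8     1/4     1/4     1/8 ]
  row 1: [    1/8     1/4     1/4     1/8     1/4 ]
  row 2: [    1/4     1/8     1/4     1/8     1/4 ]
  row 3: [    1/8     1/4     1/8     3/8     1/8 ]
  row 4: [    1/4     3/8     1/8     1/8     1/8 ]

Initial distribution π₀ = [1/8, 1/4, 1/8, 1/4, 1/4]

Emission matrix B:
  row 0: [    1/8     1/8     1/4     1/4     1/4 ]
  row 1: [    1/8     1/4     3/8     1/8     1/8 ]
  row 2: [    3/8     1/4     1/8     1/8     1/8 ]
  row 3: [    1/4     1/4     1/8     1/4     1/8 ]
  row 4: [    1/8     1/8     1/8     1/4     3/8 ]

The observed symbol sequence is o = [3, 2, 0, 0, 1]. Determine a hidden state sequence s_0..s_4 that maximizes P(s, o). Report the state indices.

t=0: δ = [3.125e-02, 3.125e-02, 1.562e-02, 6.250e-02, 6.250e-02]  (obs o_0=3)
t=1: δ = [3.906e-03, 8.789e-03, 9.766e-04, 2.930e-03, 9.766e-04]  ψ = [4, 4, 0, 3, 1]  (obs o_1=2)
t=2: δ = [1.373e-04, 2.747e-04, 8.240e-04, 2.747e-04, 2.747e-04]  ψ = [1, 1, 1, 1, 1]  (obs o_2=0)
t=3: δ = [2.575e-05, 1.287e-05, 7.725e-05, 2.575e-05, 2.575e-05]  ψ = [2, 2, 2, 2, 2]  (obs o_3=0)
t=4: δ = [2.414e-06, 2.414e-06, 4.828e-06, 2.414e-06, 2.414e-06]  ψ = [2, 2, 2, 2, 2]  (obs o_4=1)
backtrack: best end state = 2; path = [4, 1, 2, 2, 2]

path = [4, 1, 2, 2, 2]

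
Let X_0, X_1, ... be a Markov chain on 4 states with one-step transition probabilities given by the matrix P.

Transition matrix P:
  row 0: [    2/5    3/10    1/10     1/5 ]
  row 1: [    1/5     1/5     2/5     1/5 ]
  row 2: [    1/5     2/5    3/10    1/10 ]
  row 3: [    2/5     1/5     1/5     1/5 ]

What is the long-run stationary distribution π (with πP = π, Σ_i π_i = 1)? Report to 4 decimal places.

Balance equations π_j = Σ_i π_i·P[i][j]:
  π_0 = 2/5·π_0 + 1/5·π_1 + 1/5·π_2 + 2/5·π_3
  π_1 = 3/10·π_0 + 1/5·π_1 + 2/5·π_2 + 1/5·π_3
  π_2 = 1/10·π_0 + 2/5·π_1 + 3/10·π_2 + 1/5·π_3
  normalize: π_0 + π_1 + π_2 + π_3 = 1
Solving the linear system gives exactly π = [42/143, 40/143, 36/143, 25/143].

π = [0.2937, 0.2797, 0.2517, 0.1748]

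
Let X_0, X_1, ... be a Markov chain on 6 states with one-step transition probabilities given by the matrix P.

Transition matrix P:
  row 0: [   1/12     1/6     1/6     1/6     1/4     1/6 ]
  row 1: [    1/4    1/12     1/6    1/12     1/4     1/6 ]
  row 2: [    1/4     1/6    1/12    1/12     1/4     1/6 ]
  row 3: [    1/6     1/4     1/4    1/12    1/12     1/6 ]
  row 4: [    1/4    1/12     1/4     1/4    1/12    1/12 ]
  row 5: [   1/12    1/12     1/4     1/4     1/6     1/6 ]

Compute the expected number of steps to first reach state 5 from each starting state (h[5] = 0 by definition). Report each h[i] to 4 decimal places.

h = [6.6438, 6.6493, 6.6493, 6.5724, 7.1132, 0.0000]

First-step conditioning: h[5] = 0; for i ≠ 5, h[i] = 1 + Σ_k P[i][k]·h[k].
  h[0] = 1 + 1/12·h[0] + 1/6·h[1] + 1/6·h[2] + 1/6·h[3] + 1/4·h[4]
  h[1] = 1 + 1/4·h[0] + 1/12·h[1] + 1/6·h[2] + 1/12·h[3] + 1/4·h[4]
  h[2] = 1 + 1/4·h[0] + 1/6·h[1] + 1/12·h[2] + 1/12·h[3] + 1/4·h[4]
  h[3] = 1 + 1/6·h[0] + 1/4·h[1] + 1/4·h[2] + 1/12·h[3] + 1/12·h[4]
  h[4] = 1 + 1/4·h[0] + 1/12·h[1] + 1/4·h[2] + 1/4·h[3] + 1/12·h[4]
Solving the 5×5 linear system over states ≠ 5 gives exactly h = [9680/1457, 9688/1457, 9688/1457, 9576/1457, 10364/1457, 0] (h[5] = 0 is the target).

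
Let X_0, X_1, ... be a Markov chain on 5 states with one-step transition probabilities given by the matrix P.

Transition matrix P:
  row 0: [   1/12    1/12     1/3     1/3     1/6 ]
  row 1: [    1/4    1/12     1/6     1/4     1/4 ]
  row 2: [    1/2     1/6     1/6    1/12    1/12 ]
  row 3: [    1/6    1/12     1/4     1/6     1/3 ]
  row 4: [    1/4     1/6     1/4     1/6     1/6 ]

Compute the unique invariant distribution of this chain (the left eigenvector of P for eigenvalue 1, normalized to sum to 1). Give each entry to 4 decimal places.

Balance equations π_j = Σ_i π_i·P[i][j]:
  π_0 = 1/12·π_0 + 1/4·π_1 + 1/2·π_2 + 1/6·π_3 + 1/4·π_4
  π_1 = 1/12·π_0 + 1/12·π_1 + 1/6·π_2 + 1/12·π_3 + 1/6·π_4
  π_2 = 1/3·π_0 + 1/6·π_1 + 1/6·π_2 + 1/4·π_3 + 1/4·π_4
  π_3 = 1/3·π_0 + 1/4·π_1 + 1/12·π_2 + 1/6·π_3 + 1/6·π_4
  normalize: π_0 + π_1 + π_2 + π_3 + π_4 = 1
Solving the linear system gives exactly π = [397/1577, 188/1577, 20/83, 313/1577, 299/1577].

π = [0.2517, 0.1192, 0.2410, 0.1985, 0.1896]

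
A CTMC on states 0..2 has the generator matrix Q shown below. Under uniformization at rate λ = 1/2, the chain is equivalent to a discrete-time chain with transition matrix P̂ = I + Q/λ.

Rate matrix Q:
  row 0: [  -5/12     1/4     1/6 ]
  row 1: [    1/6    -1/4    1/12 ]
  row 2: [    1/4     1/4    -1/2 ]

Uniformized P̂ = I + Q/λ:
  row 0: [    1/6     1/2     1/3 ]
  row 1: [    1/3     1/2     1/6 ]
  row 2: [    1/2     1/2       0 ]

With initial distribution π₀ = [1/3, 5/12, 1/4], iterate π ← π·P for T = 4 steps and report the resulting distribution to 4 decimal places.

π = [0.3122, 0.5000, 0.1878]

t=0: π = [0.3333, 0.4167, 0.2500]
t=1: π = [0.3194, 0.5000, 0.1806]
t=2: π = [0.3102, 0.5000, 0.1898]
t=3: π = [0.3133, 0.5000, 0.1867]
t=4: π = [0.3122, 0.5000, 0.1878]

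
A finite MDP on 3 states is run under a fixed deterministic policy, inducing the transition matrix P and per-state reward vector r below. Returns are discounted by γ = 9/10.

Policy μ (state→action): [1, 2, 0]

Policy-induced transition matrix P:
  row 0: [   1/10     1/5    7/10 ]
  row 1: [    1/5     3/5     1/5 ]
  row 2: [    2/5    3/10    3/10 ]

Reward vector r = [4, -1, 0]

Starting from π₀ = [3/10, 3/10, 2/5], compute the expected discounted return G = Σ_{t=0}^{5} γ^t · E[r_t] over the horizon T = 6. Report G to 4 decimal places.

t=0: π = [0.3000, 0.3000, 0.4000], E[r] = 0.9000, γ^t·E[r] = 0.900000, running G = 0.900000
t=1: π = [0.2500, 0.3600, 0.3900], E[r] = 0.6400, γ^t·E[r] = 0.576000, running G = 1.476000
t=2: π = [0.2530, 0.3830, 0.3640], E[r] = 0.6290, γ^t·E[r] = 0.509490, running G = 1.985490
t=3: π = [0.2475, 0.3896, 0.3629], E[r] = 0.6004, γ^t·E[r] = 0.437692, running G = 2.423182
t=4: π = [0.2478, 0.3921, 0.3600], E[r] = 0.5992, γ^t·E[r] = 0.393129, running G = 2.816310
t=5: π = [0.2472, 0.3929, 0.3599], E[r] = 0.5960, γ^t·E[r] = 0.351958, running G = 3.168268

G = 3.1683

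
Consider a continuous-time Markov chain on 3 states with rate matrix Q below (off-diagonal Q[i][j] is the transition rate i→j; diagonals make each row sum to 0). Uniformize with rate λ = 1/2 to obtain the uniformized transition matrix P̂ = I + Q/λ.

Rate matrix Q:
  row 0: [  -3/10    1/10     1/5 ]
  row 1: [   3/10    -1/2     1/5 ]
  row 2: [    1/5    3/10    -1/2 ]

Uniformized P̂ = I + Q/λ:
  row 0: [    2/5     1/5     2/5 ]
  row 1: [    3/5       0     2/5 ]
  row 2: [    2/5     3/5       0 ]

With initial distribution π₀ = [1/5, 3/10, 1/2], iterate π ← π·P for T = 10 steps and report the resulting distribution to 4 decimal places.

t=0: π = [0.2000, 0.3000, 0.5000]
t=1: π = [0.4600, 0.3400, 0.2000]
t=2: π = [0.4680, 0.2120, 0.3200]
t=3: π = [0.4424, 0.2856, 0.2720]
t=4: π = [0.4571, 0.2517, 0.2912]
t=5: π = [0.4503, 0.2661, 0.2835]
t=6: π = [0.4532, 0.2602, 0.2866]
t=7: π = [0.4520, 0.2626, 0.2854]
t=8: π = [0.4525, 0.2616, 0.2859]
t=9: π = [0.4523, 0.2620, 0.2857]
t=10: π = [0.4524, 0.2619, 0.2857]

π = [0.4524, 0.2619, 0.2857]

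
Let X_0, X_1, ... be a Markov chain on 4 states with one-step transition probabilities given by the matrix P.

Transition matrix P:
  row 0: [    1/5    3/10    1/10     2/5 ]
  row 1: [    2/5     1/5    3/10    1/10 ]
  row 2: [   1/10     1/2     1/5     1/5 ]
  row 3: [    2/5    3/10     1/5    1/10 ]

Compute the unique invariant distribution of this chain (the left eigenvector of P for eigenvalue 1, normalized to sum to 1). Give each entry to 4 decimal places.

Balance equations π_j = Σ_i π_i·P[i][j]:
  π_0 = 1/5·π_0 + 2/5·π_1 + 1/10·π_2 + 2/5·π_3
  π_1 = 3/10·π_0 + 1/5·π_1 + 1/2·π_2 + 3/10·π_3
  π_2 = 1/10·π_0 + 3/10·π_1 + 1/5·π_2 + 1/5·π_3
  normalize: π_0 + π_1 + π_2 + π_3 = 1
Solving the linear system gives exactly π = [119/421, 391/1263, 256/1263, 259/1263].

π = [0.2827, 0.3096, 0.2027, 0.2051]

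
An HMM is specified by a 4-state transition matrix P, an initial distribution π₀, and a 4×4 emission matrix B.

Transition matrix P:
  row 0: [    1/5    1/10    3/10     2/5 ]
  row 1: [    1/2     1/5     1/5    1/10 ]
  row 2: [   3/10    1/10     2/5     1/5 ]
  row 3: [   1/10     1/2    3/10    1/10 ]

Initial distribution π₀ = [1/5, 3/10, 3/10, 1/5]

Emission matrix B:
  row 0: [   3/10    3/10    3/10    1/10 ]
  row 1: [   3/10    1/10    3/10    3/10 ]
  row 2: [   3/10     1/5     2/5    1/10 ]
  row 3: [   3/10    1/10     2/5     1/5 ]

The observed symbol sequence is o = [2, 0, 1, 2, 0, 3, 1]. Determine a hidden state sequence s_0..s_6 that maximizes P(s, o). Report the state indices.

t=0: δ = [6.000e-02, 9.000e-02, 1.200e-01, 8.000e-02]  (obs o_0=2)
t=1: δ = [1.350e-02, 1.200e-02, 1.440e-02, 7.200e-03]  ψ = [1, 3, 2, 0]  (obs o_1=0)
t=2: δ = [1.800e-03, 3.600e-04, 1.152e-03, 5.400e-04]  ψ = [1, 3, 2, 0]  (obs o_2=1)
t=3: δ = [1.080e-04, 8.100e-05, 2.160e-04, 2.880e-04]  ψ = [0, 3, 0, 0]  (obs o_3=2)
t=4: δ = [1.944e-05, 4.320e-05, 2.592e-05, 1.296e-05]  ψ = [2, 3, 2, 0]  (obs o_4=0)
t=5: δ = [2.160e-06, 2.592e-06, 1.037e-06, 1.555e-06]  ψ = [1, 1, 2, 0]  (obs o_5=3)
t=6: δ = [3.888e-07, 7.776e-08, 1.296e-07, 8.640e-08]  ψ = [1, 3, 0, 0]  (obs o_6=1)
backtrack: best end state = 0; path = [3, 1, 0, 3, 1, 1, 0]

path = [3, 1, 0, 3, 1, 1, 0]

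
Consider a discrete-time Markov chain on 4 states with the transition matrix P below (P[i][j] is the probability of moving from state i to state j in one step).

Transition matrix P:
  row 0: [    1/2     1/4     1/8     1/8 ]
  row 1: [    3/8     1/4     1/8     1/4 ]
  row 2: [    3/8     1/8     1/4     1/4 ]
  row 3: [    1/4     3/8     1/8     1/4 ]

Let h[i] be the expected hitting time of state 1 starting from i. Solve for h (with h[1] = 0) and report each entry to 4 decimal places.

h = [3.9596, 0.0000, 4.4444, 3.3939]

First-step conditioning: h[1] = 0; for i ≠ 1, h[i] = 1 + Σ_k P[i][k]·h[k].
  h[0] = 1 + 1/2·h[0] + 1/8·h[2] + 1/8·h[3]
  h[2] = 1 + 3/8·h[0] + 1/4·h[2] + 1/4·h[3]
  h[3] = 1 + 1/4·h[0] + 1/8·h[2] + 1/4·h[3]
Solving the 3×3 linear system over states ≠ 1 gives exactly h = [392/99, 0, 40/9, 112/33] (h[1] = 0 is the target).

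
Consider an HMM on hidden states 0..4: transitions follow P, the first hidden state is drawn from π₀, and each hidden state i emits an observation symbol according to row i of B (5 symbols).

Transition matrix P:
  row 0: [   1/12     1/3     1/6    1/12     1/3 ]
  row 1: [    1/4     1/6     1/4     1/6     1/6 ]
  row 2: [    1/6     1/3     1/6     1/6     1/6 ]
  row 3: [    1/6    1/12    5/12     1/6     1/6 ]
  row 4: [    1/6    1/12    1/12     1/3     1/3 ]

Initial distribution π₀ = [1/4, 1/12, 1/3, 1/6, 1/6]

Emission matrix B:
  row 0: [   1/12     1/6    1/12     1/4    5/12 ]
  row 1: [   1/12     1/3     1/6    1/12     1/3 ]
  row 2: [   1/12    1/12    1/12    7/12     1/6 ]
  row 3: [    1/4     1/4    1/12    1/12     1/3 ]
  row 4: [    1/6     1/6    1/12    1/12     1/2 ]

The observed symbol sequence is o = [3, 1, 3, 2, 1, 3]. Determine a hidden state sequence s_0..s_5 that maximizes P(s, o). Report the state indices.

t=0: δ = [6.250e-02, 6.944e-03, 1.944e-01, 1.389e-02, 1.389e-02]  (obs o_0=3)
t=1: δ = [5.401e-03, 2.160e-02, 2.701e-03, 8.102e-03, 5.401e-03]  ψ = [2, 2, 2, 2, 2]  (obs o_1=1)
t=2: δ = [1.350e-03, 3.001e-04, 3.151e-03, 3.001e-04, 3.001e-04]  ψ = [1, 1, 1, 1, 1]  (obs o_2=3)
t=3: δ = [4.376e-05, 1.750e-04, 4.376e-05, 4.376e-05, 4.376e-05]  ψ = [2, 2, 2, 2, 2]  (obs o_3=2)
t=4: δ = [7.293e-06, 9.724e-06, 3.647e-06, 7.293e-06, 4.862e-06]  ψ = [1, 1, 1, 1, 1]  (obs o_4=1)
t=5: δ = [6.078e-07, 2.026e-07, 1.773e-06, 1.351e-07, 2.026e-07]  ψ = [1, 0, 3, 1, 0]  (obs o_5=3)
backtrack: best end state = 2; path = [2, 1, 2, 1, 3, 2]

path = [2, 1, 2, 1, 3, 2]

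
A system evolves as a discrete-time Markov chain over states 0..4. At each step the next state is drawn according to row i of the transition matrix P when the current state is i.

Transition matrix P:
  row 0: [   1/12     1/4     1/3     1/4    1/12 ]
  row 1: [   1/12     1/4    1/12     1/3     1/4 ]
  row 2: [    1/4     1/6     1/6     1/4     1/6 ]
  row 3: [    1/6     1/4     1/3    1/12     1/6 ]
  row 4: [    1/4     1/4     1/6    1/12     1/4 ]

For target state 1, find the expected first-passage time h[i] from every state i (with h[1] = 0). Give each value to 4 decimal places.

h = [4.3874, 0.0000, 4.6964, 4.3830, 4.3264]

First-step conditioning: h[1] = 0; for i ≠ 1, h[i] = 1 + Σ_k P[i][k]·h[k].
  h[0] = 1 + 1/12·h[0] + 1/3·h[2] + 1/4·h[3] + 1/12·h[4]
  h[2] = 1 + 1/4·h[0] + 1/6·h[2] + 1/4·h[3] + 1/6·h[4]
  h[3] = 1 + 1/6·h[0] + 1/3·h[2] + 1/12·h[3] + 1/6·h[4]
  h[4] = 1 + 1/4·h[0] + 1/6·h[2] + 1/12·h[3] + 1/4·h[4]
Solving the 4×4 linear system over states ≠ 1 gives exactly h = [4032/919, 0, 4316/919, 4028/919, 3976/919] (h[1] = 0 is the target).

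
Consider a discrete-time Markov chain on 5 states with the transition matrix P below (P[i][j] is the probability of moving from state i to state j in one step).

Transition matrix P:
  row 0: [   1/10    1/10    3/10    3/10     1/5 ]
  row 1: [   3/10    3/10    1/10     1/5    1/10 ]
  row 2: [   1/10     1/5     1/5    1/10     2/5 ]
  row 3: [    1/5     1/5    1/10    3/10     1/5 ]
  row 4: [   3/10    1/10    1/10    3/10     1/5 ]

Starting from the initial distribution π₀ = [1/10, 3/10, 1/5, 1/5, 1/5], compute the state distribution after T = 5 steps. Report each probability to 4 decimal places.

π = [0.2031, 0.1759, 0.1562, 0.2512, 0.2136]

t=0: π = [0.1000, 0.3000, 0.2000, 0.2000, 0.2000]
t=1: π = [0.2200, 0.2000, 0.1400, 0.2300, 0.2100]
t=2: π = [0.2050, 0.1770, 0.1580, 0.2520, 0.2080]
t=3: π = [0.2022, 0.1764, 0.1568, 0.2507, 0.2139]
t=4: π = [0.2031, 0.1760, 0.1561, 0.2510, 0.2137]
t=5: π = [0.2031, 0.1759, 0.1562, 0.2512, 0.2136]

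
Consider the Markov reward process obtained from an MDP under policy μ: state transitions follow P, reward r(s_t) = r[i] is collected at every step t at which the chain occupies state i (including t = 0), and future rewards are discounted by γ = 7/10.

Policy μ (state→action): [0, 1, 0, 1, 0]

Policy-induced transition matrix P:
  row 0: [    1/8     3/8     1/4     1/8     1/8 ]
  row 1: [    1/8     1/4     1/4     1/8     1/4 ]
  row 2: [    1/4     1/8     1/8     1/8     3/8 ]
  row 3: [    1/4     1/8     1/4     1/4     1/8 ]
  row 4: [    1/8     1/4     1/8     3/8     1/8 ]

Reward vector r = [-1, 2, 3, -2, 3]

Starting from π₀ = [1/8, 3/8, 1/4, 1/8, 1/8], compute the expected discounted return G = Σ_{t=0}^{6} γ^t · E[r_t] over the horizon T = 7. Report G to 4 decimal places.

G = 3.8170

t=0: π = [0.1250, 0.3750, 0.2500, 0.1250, 0.1250], E[r] = 1.5000, γ^t·E[r] = 1.500000, running G = 1.500000
t=1: π = [0.1719, 0.2188, 0.2031, 0.1719, 0.2344], E[r] = 1.2344, γ^t·E[r] = 0.864063, running G = 2.364063
t=2: π = [0.1719, 0.2246, 0.1953, 0.2051, 0.2031], E[r] = 1.0625, γ^t·E[r] = 0.520625, running G = 2.884688
t=3: π = [0.1750, 0.2214, 0.2002, 0.2014, 0.2019], E[r] = 1.0713, γ^t·E[r] = 0.367452, running G = 3.252140
t=4: π = [0.1752, 0.2217, 0.1997, 0.2007, 0.2027], E[r] = 1.0742, γ^t·E[r] = 0.257927, running G = 3.510067
t=5: π = [0.1750, 0.2219, 0.1997, 0.2008, 0.2026], E[r] = 1.0741, γ^t·E[r] = 0.180530, running G = 3.690597
t=6: π = [0.1751, 0.2218, 0.1997, 0.2008, 0.2027], E[r] = 1.0742, γ^t·E[r] = 0.126374, running G = 3.816971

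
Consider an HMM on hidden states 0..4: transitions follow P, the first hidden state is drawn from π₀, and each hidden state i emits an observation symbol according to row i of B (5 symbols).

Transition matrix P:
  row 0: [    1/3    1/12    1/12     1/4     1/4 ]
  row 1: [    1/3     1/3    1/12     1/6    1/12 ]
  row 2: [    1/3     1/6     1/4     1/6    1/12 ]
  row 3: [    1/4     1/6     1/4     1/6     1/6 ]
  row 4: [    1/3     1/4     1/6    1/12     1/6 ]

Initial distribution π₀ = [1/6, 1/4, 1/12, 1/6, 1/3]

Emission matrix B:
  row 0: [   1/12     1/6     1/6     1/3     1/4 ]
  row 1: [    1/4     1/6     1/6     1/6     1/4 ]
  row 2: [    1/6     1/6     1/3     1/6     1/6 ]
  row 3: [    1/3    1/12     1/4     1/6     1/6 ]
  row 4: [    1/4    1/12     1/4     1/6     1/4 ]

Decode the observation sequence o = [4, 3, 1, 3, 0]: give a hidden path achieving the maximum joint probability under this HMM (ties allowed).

t=0: δ = [4.167e-02, 6.250e-02, 1.389e-02, 2.778e-02, 8.333e-02]  (obs o_0=4)
t=1: δ = [9.259e-03, 3.472e-03, 2.315e-03, 1.736e-03, 2.315e-03]  ψ = [4, 1, 4, 0, 4]  (obs o_1=3)
t=2: δ = [5.144e-04, 1.929e-04, 1.286e-04, 1.929e-04, 1.929e-04]  ψ = [0, 1, 0, 0, 0]  (obs o_2=1)
t=3: δ = [5.716e-05, 1.072e-05, 8.038e-06, 2.143e-05, 2.143e-05]  ψ = [0, 1, 3, 0, 0]  (obs o_3=3)
t=4: δ = [1.588e-06, 1.340e-06, 8.931e-07, 4.763e-06, 3.572e-06]  ψ = [0, 4, 3, 0, 0]  (obs o_4=0)
backtrack: best end state = 3; path = [4, 0, 0, 0, 3]

path = [4, 0, 0, 0, 3]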